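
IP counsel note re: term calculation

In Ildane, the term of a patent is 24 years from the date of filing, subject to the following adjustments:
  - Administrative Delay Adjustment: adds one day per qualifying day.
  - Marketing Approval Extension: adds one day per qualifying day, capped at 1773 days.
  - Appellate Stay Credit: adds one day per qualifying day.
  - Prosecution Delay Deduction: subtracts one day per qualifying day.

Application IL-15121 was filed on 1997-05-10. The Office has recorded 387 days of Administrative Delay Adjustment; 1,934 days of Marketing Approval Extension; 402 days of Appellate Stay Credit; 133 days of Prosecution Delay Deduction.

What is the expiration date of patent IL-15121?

Base term: filing date + 24 years → 10 May 2021.
Administrative Delay Adjustment: +387 days → 1 June 2022.
Marketing Approval Extension: 1934 days claimed exceeds the 1773-day cap, so +1773 days → 9 April 2027.
Appellate Stay Credit: +402 days → 15 May 2028.
Prosecution Delay Deduction: −133 days → 3 January 2028.

2028-01-03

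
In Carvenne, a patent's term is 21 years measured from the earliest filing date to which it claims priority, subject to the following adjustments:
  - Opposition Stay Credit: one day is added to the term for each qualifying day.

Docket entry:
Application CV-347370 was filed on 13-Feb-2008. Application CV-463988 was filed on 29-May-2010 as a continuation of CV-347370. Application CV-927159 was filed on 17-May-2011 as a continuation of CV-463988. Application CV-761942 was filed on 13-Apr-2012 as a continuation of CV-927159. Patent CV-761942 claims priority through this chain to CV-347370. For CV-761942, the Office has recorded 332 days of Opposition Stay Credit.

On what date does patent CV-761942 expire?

2030-01-11

Earliest priority filing: 13 February 2008.
Base term: 13 February 2008 + 21 years → 13 February 2029.
Opposition Stay Credit: +332 days → 11 January 2030.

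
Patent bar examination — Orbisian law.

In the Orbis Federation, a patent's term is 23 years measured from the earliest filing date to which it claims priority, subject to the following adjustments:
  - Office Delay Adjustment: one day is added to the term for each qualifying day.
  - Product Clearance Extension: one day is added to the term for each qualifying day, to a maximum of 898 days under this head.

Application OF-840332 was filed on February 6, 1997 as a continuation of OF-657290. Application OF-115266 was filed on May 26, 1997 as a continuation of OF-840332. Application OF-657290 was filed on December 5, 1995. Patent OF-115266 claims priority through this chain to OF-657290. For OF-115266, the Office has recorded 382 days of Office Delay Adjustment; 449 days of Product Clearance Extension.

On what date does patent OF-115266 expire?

Earliest priority filing: 5 December 1995.
Base term: 5 December 1995 + 23 years → 5 December 2018.
Office Delay Adjustment: +382 days → 22 December 2019.
Product Clearance Extension: 449 days (within the 898-day cap) → +449 days → 15 March 2021.

2021-03-15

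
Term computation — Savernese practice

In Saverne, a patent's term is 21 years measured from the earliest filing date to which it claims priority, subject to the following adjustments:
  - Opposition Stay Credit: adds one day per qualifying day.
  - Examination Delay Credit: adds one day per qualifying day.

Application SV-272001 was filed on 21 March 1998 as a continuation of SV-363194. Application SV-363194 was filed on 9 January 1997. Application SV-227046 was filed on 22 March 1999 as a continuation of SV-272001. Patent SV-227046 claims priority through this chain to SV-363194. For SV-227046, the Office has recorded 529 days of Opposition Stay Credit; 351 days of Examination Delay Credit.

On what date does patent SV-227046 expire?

Earliest priority filing: 9 January 1997.
Base term: 9 January 1997 + 21 years → 9 January 2018.
Opposition Stay Credit: +529 days → 22 June 2019.
Examination Delay Credit: +351 days → 7 June 2020.

June 7, 2020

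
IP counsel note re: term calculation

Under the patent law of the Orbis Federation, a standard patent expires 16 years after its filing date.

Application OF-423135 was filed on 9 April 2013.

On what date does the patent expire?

Filing date + 16 years → 9 April 2029.

April 9, 2029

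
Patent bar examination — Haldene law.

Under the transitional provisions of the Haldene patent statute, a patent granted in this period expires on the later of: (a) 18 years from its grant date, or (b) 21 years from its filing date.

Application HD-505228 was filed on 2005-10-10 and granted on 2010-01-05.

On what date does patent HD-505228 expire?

(a) grant + 18 years → 5 January 2028.
(b) filing + 21 years → 10 October 2026.
Later of the two: 5 January 2028.

2028-01-05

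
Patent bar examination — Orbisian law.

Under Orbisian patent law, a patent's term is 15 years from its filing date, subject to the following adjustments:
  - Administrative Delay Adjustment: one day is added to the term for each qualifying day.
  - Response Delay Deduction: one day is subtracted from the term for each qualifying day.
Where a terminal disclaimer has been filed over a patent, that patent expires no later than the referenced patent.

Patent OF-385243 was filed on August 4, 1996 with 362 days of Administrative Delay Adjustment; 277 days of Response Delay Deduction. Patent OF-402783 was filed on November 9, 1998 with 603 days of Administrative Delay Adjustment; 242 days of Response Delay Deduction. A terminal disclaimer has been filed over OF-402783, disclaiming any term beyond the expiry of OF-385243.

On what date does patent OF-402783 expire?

Natural term of OF-402783:
  Base: filing + 15 years → 9 November 2013.
  Administrative Delay Adjustment: +603 days → 5 July 2015.
  Response Delay Deduction: −242 days → 5 November 2014.
Expiry of referenced patent OF-385243:
  Base: filing + 15 years → 4 August 2011.
  Administrative Delay Adjustment: +362 days → 31 July 2012.
  Response Delay Deduction: −277 days → 28 October 2011.
Terminal disclaimer: OF-402783 expires on the earlier of 5 November 2014 and 28 October 2011.

2011-10-28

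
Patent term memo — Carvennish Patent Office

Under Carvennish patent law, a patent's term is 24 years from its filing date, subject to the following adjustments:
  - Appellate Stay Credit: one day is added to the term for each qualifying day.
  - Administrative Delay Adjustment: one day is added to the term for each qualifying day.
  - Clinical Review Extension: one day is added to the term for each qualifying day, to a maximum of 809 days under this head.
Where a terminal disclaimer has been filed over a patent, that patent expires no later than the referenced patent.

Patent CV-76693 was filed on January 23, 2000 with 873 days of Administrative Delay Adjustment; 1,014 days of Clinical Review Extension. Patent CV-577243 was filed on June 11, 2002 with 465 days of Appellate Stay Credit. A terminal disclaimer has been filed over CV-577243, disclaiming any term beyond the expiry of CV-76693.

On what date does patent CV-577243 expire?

Natural term of CV-577243:
  Base: filing + 24 years → 11 June 2026.
  Appellate Stay Credit: +465 days → 19 September 2027.
Expiry of referenced patent CV-76693:
  Base: filing + 24 years → 23 January 2024.
  Administrative Delay Adjustment: +873 days → 14 June 2026.
  Clinical Review Extension: 1014 days claimed exceeds the 809-day cap, so +809 days → 31 August 2028.
Terminal disclaimer: CV-577243 expires on the earlier of 19 September 2027 and 31 August 2028.

2027-09-19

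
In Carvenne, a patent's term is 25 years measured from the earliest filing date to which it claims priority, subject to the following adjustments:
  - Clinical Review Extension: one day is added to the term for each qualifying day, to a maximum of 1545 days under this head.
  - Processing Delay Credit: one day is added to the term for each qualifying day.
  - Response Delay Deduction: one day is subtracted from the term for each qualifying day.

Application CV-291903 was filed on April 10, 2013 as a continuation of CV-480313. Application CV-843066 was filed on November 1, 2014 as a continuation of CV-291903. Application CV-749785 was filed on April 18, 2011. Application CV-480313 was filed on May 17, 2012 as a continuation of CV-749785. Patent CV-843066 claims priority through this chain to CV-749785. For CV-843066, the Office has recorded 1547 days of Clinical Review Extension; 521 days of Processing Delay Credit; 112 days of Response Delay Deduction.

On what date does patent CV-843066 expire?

2041-08-24

Earliest priority filing: 18 April 2011.
Base term: 18 April 2011 + 25 years → 18 April 2036.
Clinical Review Extension: 1547 days claimed exceeds the 1545-day cap, so +1545 days → 11 July 2040.
Processing Delay Credit: +521 days → 14 December 2041.
Response Delay Deduction: −112 days → 24 August 2041.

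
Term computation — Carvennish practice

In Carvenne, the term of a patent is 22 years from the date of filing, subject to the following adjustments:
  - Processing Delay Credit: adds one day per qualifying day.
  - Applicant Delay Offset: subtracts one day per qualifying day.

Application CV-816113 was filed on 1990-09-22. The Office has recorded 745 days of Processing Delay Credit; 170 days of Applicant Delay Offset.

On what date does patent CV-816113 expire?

Base term: filing date + 22 years → 22 September 2012.
Processing Delay Credit: +745 days → 7 October 2014.
Applicant Delay Offset: −170 days → 20 April 2014.

2014-04-20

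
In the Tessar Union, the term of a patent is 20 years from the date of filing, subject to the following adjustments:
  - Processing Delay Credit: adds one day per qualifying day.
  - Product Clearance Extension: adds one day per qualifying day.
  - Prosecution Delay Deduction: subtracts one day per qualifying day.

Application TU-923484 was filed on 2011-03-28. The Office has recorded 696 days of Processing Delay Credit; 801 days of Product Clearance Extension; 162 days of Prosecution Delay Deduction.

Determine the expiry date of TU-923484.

November 22, 2034

Base term: filing date + 20 years → 28 March 2031.
Processing Delay Credit: +696 days → 21 February 2033.
Product Clearance Extension: +801 days → 3 May 2035.
Prosecution Delay Deduction: −162 days → 22 November 2034.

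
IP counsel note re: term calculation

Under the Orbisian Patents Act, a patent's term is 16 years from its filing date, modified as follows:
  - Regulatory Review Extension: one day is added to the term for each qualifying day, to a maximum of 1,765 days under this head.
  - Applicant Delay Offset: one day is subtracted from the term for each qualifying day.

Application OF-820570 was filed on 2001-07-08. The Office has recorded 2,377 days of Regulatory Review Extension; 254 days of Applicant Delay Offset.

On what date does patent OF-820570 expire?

2021-08-27

Base term: filing date + 16 years → 8 July 2017.
Regulatory Review Extension: 2377 days claimed exceeds the 1765-day cap, so +1765 days → 8 May 2022.
Applicant Delay Offset: −254 days → 27 August 2021.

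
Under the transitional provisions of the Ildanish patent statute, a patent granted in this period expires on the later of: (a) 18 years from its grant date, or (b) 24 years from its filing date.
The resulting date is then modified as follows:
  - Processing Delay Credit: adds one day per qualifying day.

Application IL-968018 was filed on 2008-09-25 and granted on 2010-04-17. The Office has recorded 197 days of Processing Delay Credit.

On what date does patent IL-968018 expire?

(a) grant + 18 years → 17 April 2028.
(b) filing + 24 years → 25 September 2032.
Later of the two: 25 September 2032.
Processing Delay Credit: +197 days → 10 April 2033.

2033-04-10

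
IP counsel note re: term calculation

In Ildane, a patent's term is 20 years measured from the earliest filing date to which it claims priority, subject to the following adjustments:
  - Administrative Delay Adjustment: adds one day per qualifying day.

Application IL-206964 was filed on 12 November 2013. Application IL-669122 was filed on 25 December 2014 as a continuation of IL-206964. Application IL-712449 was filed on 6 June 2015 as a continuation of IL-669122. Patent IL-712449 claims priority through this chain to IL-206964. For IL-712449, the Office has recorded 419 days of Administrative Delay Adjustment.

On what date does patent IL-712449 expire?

2035-01-05

Earliest priority filing: 12 November 2013.
Base term: 12 November 2013 + 20 years → 12 November 2033.
Administrative Delay Adjustment: +419 days → 5 January 2035.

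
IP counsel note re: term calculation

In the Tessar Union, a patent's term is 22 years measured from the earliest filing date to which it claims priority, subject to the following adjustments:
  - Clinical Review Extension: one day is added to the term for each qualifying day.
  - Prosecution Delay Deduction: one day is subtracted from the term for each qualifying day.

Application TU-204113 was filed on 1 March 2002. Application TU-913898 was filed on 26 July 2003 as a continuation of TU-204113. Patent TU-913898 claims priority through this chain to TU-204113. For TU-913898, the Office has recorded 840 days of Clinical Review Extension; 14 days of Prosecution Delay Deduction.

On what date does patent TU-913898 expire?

June 5, 2026

Earliest priority filing: 1 March 2002.
Base term: 1 March 2002 + 22 years → 1 March 2024.
Clinical Review Extension: +840 days → 19 June 2026.
Prosecution Delay Deduction: −14 days → 5 June 2026.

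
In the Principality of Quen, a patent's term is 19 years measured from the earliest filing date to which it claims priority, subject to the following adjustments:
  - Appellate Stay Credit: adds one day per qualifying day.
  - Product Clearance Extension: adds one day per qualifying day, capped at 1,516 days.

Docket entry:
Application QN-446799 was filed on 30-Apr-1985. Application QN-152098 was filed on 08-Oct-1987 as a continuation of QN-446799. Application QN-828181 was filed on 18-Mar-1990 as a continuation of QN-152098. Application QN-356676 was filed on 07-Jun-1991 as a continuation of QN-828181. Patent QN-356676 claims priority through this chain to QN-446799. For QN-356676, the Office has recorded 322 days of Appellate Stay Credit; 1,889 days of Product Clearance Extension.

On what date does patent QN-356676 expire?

2009-05-12

Earliest priority filing: 30 April 1985.
Base term: 30 April 1985 + 19 years → 30 April 2004.
Appellate Stay Credit: +322 days → 18 March 2005.
Product Clearance Extension: 1889 days claimed exceeds the 1516-day cap, so +1516 days → 12 May 2009.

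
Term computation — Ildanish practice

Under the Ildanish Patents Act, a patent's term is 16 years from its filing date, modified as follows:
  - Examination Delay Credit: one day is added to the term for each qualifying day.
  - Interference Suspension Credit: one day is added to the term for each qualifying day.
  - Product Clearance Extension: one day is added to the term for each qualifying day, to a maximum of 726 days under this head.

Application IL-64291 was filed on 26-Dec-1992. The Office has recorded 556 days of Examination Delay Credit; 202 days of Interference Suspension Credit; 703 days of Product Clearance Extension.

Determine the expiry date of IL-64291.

December 26, 2012

Base term: filing date + 16 years → 26 December 2008.
Examination Delay Credit: +556 days → 5 July 2010.
Interference Suspension Credit: +202 days → 23 January 2011.
Product Clearance Extension: 703 days (within the 726-day cap) → +703 days → 26 December 2012.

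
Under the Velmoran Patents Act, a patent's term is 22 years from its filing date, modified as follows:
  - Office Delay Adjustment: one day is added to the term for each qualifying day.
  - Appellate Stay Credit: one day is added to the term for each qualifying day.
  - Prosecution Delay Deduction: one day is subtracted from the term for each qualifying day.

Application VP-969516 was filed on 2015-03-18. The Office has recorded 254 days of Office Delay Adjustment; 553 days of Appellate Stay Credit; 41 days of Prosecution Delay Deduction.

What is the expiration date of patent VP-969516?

2039-04-23

Base term: filing date + 22 years → 18 March 2037.
Office Delay Adjustment: +254 days → 27 November 2037.
Appellate Stay Credit: +553 days → 3 June 2039.
Prosecution Delay Deduction: −41 days → 23 April 2039.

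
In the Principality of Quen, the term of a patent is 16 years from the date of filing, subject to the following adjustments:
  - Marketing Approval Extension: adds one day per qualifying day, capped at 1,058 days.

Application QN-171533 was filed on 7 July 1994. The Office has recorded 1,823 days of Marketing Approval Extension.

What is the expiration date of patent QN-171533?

Base term: filing date + 16 years → 7 July 2010.
Marketing Approval Extension: 1823 days claimed exceeds the 1058-day cap, so +1058 days → 30 May 2013.

May 30, 2013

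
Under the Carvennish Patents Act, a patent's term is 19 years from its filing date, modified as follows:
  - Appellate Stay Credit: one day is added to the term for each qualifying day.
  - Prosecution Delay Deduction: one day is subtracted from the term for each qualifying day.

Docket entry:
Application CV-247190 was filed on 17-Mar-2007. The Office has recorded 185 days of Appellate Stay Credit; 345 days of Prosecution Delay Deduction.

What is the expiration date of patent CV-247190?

Base term: filing date + 19 years → 17 March 2026.
Appellate Stay Credit: +185 days → 18 September 2026.
Prosecution Delay Deduction: −345 days → 8 October 2025.

October 8, 2025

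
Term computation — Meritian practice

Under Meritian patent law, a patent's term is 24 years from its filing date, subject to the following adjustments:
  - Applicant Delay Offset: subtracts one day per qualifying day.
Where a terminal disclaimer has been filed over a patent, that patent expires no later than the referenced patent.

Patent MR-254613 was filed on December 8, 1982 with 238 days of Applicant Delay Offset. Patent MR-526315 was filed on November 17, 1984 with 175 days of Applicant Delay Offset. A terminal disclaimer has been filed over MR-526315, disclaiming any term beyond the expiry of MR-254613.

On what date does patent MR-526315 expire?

April 14, 2006

Natural term of MR-526315:
  Base: filing + 24 years → 17 November 2008.
  Applicant Delay Offset: −175 days → 26 May 2008.
Expiry of referenced patent MR-254613:
  Base: filing + 24 years → 8 December 2006.
  Applicant Delay Offset: −238 days → 14 April 2006.
Terminal disclaimer: MR-526315 expires on the earlier of 26 May 2008 and 14 April 2006.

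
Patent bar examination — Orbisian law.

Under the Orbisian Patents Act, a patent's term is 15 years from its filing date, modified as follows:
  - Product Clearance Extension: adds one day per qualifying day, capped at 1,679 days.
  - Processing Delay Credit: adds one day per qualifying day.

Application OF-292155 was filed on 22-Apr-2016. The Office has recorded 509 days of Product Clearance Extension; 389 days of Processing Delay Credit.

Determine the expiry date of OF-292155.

October 6, 2033

Base term: filing date + 15 years → 22 April 2031.
Product Clearance Extension: 509 days (within the 1679-day cap) → +509 days → 12 September 2032.
Processing Delay Credit: +389 days → 6 October 2033.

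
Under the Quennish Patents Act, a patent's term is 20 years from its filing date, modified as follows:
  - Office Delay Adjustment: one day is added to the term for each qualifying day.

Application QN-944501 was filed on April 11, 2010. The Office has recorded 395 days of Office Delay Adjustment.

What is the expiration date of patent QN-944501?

Base term: filing date + 20 years → 11 April 2030.
Office Delay Adjustment: +395 days → 11 May 2031.

May 11, 2031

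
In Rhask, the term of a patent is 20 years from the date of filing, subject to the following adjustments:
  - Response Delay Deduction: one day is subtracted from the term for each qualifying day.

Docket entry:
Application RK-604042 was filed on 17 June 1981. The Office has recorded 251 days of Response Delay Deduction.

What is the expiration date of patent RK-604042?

Base term: filing date + 20 years → 17 June 2001.
Response Delay Deduction: −251 days → 9 October 2000.

2000-10-09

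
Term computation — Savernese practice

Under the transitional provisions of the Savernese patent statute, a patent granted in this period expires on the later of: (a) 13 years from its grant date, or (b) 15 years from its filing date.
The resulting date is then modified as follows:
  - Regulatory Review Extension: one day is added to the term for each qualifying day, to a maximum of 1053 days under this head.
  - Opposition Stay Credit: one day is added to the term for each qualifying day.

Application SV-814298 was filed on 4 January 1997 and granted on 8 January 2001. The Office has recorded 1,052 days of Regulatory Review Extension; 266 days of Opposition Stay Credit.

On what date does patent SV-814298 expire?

(a) grant + 13 years → 8 January 2014.
(b) filing + 15 years → 4 January 2012.
Later of the two: 8 January 2014.
Regulatory Review Extension: 1052 days (within the 1053-day cap) → +1052 days → 25 November 2016.
Opposition Stay Credit: +266 days → 18 August 2017.

August 18, 2017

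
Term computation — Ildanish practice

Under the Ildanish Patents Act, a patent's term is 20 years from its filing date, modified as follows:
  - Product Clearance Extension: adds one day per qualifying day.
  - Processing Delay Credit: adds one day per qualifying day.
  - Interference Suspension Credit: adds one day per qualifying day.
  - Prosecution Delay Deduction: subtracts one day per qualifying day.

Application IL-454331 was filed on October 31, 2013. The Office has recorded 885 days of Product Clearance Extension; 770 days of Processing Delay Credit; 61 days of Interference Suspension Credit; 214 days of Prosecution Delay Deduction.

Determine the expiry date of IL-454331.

2037-12-11

Base term: filing date + 20 years → 31 October 2033.
Product Clearance Extension: +885 days → 3 April 2036.
Processing Delay Credit: +770 days → 13 May 2038.
Interference Suspension Credit: +61 days → 13 July 2038.
Prosecution Delay Deduction: −214 days → 11 December 2037.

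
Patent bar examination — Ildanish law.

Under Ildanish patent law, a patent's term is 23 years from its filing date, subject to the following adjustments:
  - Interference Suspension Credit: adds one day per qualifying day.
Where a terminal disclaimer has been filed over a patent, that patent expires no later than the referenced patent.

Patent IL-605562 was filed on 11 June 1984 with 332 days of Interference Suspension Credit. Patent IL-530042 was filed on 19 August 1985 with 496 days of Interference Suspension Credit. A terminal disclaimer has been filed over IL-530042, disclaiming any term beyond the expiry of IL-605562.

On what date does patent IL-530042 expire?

May 8, 2008

Natural term of IL-530042:
  Base: filing + 23 years → 19 August 2008.
  Interference Suspension Credit: +496 days → 28 December 2009.
Expiry of referenced patent IL-605562:
  Base: filing + 23 years → 11 June 2007.
  Interference Suspension Credit: +332 days → 8 May 2008.
Terminal disclaimer: IL-530042 expires on the earlier of 28 December 2009 and 8 May 2008.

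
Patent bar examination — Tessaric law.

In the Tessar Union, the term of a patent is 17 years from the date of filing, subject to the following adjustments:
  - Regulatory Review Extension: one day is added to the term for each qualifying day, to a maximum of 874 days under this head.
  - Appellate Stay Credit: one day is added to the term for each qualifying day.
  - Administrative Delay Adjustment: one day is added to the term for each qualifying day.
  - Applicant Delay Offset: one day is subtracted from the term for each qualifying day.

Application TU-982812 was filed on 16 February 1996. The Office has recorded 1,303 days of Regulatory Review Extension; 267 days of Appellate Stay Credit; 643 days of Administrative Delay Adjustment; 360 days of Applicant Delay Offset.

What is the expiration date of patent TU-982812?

January 10, 2017

Base term: filing date + 17 years → 16 February 2013.
Regulatory Review Extension: 1303 days claimed exceeds the 874-day cap, so +874 days → 10 July 2015.
Appellate Stay Credit: +267 days → 2 April 2016.
Administrative Delay Adjustment: +643 days → 5 January 2018.
Applicant Delay Offset: −360 days → 10 January 2017.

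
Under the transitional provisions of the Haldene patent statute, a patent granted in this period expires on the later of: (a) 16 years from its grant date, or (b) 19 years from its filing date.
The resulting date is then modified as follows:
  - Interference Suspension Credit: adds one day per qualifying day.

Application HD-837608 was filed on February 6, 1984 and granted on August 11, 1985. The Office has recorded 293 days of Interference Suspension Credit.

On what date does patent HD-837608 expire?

(a) grant + 16 years → 11 August 2001.
(b) filing + 19 years → 6 February 2003.
Later of the two: 6 February 2003.
Interference Suspension Credit: +293 days → 26 November 2003.

2003-11-26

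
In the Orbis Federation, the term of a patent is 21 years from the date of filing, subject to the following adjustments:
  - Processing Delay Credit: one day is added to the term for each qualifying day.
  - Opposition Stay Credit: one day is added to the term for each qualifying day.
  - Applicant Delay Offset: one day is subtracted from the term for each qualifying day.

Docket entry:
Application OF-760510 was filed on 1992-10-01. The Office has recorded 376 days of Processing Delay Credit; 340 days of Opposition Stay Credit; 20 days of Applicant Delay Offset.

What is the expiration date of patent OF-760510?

2015-08-28

Base term: filing date + 21 years → 1 October 2013.
Processing Delay Credit: +376 days → 12 October 2014.
Opposition Stay Credit: +340 days → 17 September 2015.
Applicant Delay Offset: −20 days → 28 August 2015.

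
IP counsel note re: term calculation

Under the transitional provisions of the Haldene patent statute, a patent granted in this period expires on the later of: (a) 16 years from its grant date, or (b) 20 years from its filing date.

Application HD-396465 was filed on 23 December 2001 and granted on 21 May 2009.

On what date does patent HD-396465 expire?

2025-05-21

(a) grant + 16 years → 21 May 2025.
(b) filing + 20 years → 23 December 2021.
Later of the two: 21 May 2025.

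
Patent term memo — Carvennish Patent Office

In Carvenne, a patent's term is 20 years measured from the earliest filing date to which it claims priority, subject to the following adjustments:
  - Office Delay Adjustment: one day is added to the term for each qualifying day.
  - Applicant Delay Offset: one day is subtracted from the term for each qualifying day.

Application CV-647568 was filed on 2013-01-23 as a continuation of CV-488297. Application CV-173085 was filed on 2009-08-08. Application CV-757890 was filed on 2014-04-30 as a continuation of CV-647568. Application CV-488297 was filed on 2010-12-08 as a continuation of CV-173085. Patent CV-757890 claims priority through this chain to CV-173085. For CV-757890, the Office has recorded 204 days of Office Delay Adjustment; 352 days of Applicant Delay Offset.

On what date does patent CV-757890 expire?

Earliest priority filing: 8 August 2009.
Base term: 8 August 2009 + 20 years → 8 August 2029.
Office Delay Adjustment: +204 days → 28 February 2030.
Applicant Delay Offset: −352 days → 13 March 2029.

2029-03-13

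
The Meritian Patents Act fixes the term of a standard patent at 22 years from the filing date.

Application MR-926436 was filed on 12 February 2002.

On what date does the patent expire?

2024-02-12

Filing date + 22 years → 12 February 2024.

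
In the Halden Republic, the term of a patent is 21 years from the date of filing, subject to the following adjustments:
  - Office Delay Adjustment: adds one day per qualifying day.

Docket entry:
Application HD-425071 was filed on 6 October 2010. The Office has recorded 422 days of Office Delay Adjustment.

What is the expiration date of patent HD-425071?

Base term: filing date + 21 years → 6 October 2031.
Office Delay Adjustment: +422 days → 1 December 2032.

2032-12-01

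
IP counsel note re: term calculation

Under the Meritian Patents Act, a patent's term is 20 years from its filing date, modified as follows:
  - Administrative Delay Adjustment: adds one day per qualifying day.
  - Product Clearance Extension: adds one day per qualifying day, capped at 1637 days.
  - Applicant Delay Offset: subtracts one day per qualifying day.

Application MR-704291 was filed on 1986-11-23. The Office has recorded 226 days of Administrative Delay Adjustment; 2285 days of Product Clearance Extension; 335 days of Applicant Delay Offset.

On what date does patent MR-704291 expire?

Base term: filing date + 20 years → 23 November 2006.
Administrative Delay Adjustment: +226 days → 7 July 2007.
Product Clearance Extension: 2285 days claimed exceeds the 1637-day cap, so +1637 days → 30 December 2011.
Applicant Delay Offset: −335 days → 29 January 2011.

January 29, 2011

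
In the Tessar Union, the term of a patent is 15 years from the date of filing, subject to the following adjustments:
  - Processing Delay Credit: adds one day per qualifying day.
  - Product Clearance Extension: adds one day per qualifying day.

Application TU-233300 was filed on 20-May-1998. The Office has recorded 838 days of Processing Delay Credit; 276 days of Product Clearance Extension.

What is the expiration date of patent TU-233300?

2016-06-07

Base term: filing date + 15 years → 20 May 2013.
Processing Delay Credit: +838 days → 5 September 2015.
Product Clearance Extension: +276 days → 7 June 2016.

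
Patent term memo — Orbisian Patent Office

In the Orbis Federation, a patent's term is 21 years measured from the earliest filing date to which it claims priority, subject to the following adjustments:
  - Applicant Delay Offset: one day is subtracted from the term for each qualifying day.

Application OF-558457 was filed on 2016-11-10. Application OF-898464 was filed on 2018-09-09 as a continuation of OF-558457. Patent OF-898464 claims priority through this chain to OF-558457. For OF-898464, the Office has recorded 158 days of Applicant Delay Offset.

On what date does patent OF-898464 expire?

Earliest priority filing: 10 November 2016.
Base term: 10 November 2016 + 21 years → 10 November 2037.
Applicant Delay Offset: −158 days → 5 June 2037.

June 5, 2037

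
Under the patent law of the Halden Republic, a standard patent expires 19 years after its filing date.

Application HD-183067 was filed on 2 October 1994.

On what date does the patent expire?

2013-10-02

Filing date + 19 years → 2 October 2013.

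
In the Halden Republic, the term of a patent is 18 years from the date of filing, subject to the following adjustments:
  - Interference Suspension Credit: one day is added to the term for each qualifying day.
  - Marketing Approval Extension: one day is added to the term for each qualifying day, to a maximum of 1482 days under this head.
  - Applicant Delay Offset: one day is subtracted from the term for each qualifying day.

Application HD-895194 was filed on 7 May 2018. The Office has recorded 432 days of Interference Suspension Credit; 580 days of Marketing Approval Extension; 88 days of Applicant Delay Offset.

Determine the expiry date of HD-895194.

Base term: filing date + 18 years → 7 May 2036.
Interference Suspension Credit: +432 days → 13 July 2037.
Marketing Approval Extension: 580 days (within the 1482-day cap) → +580 days → 13 February 2039.
Applicant Delay Offset: −88 days → 17 November 2038.

2038-11-17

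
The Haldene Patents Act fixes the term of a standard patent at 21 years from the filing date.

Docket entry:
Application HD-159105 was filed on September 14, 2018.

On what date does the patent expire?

Filing date + 21 years → 14 September 2039.

2039-09-14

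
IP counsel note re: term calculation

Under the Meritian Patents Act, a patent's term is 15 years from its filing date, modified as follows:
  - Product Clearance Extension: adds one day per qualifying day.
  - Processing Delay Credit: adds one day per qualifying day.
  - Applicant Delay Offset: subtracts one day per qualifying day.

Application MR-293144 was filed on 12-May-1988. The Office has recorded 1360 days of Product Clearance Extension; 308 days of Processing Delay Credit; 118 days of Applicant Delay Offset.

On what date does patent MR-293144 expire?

Base term: filing date + 15 years → 12 May 2003.
Product Clearance Extension: +1360 days → 31 January 2007.
Processing Delay Credit: +308 days → 5 December 2007.
Applicant Delay Offset: −118 days → 9 August 2007.

2007-08-09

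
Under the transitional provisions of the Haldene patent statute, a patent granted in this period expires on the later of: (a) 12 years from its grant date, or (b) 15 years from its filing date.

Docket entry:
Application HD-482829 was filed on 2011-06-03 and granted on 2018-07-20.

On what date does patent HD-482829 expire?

(a) grant + 12 years → 20 July 2030.
(b) filing + 15 years → 3 June 2026.
Later of the two: 20 July 2030.

2030-07-20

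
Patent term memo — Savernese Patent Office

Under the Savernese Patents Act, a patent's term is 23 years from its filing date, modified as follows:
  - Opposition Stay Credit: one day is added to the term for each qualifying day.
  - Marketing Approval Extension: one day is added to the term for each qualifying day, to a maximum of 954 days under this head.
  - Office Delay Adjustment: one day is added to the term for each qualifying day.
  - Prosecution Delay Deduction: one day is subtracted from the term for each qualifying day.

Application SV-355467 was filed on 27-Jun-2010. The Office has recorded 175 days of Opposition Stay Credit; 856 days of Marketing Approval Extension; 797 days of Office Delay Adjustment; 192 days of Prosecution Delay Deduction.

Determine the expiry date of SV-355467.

Base term: filing date + 23 years → 27 June 2033.
Opposition Stay Credit: +175 days → 19 December 2033.
Marketing Approval Extension: 856 days (within the 954-day cap) → +856 days → 23 April 2036.
Office Delay Adjustment: +797 days → 29 June 2038.
Prosecution Delay Deduction: −192 days → 19 December 2037.

2037-12-19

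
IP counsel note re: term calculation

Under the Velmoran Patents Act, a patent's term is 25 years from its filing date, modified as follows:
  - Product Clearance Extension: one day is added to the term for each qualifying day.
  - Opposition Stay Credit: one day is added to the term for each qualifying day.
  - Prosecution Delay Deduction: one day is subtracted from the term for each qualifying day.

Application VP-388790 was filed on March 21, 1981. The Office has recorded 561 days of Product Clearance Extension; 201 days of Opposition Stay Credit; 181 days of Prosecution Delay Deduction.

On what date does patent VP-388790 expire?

Base term: filing date + 25 years → 21 March 2006.
Product Clearance Extension: +561 days → 3 October 2007.
Opposition Stay Credit: +201 days → 21 April 2008.
Prosecution Delay Deduction: −181 days → 23 October 2007.

2007-10-23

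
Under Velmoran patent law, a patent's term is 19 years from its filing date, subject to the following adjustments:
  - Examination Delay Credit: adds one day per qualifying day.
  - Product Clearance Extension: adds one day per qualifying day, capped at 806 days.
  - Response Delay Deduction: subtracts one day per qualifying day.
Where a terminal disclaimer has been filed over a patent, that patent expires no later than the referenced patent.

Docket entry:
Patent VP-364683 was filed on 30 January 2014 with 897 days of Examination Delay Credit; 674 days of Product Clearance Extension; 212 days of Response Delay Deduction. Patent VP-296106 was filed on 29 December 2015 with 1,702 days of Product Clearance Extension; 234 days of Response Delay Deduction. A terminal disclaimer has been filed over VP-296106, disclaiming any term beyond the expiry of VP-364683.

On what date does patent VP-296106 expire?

Natural term of VP-296106:
  Base: filing + 19 years → 29 December 2034.
  Product Clearance Extension: 1702 days claimed exceeds the 806-day cap, so +806 days → 14 March 2037.
  Response Delay Deduction: −234 days → 23 July 2036.
Expiry of referenced patent VP-364683:
  Base: filing + 19 years → 30 January 2033.
  Examination Delay Credit: +897 days → 16 July 2035.
  Product Clearance Extension: 674 days (within the 806-day cap) → +674 days → 20 May 2037.
  Response Delay Deduction: −212 days → 20 October 2036.
Terminal disclaimer: VP-296106 expires on the earlier of 23 July 2036 and 20 October 2036.

July 23, 2036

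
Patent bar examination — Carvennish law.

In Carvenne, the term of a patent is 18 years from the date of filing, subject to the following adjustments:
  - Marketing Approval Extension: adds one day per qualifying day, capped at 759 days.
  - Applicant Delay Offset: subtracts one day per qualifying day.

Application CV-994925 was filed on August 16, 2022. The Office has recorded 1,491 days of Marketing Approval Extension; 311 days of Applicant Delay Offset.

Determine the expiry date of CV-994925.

November 7, 2041

Base term: filing date + 18 years → 16 August 2040.
Marketing Approval Extension: 1491 days claimed exceeds the 759-day cap, so +759 days → 14 September 2042.
Applicant Delay Offset: −311 days → 7 November 2041.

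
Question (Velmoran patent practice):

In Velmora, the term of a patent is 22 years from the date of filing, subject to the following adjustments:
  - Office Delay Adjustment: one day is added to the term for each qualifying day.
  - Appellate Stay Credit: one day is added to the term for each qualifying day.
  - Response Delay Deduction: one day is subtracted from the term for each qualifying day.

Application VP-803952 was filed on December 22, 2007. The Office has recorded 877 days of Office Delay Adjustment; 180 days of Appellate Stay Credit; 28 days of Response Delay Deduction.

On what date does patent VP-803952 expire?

2032-10-16

Base term: filing date + 22 years → 22 December 2029.
Office Delay Adjustment: +877 days → 17 May 2032.
Appellate Stay Credit: +180 days → 13 November 2032.
Response Delay Deduction: −28 days → 16 October 2032.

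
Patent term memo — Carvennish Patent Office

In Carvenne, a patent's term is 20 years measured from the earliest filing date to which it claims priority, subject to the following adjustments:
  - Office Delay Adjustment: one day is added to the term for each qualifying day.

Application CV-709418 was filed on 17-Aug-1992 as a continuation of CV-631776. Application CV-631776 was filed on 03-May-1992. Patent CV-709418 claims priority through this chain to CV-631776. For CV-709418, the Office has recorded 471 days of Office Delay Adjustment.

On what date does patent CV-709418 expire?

Earliest priority filing: 3 May 1992.
Base term: 3 May 1992 + 20 years → 3 May 2012.
Office Delay Adjustment: +471 days → 17 August 2013.

August 17, 2013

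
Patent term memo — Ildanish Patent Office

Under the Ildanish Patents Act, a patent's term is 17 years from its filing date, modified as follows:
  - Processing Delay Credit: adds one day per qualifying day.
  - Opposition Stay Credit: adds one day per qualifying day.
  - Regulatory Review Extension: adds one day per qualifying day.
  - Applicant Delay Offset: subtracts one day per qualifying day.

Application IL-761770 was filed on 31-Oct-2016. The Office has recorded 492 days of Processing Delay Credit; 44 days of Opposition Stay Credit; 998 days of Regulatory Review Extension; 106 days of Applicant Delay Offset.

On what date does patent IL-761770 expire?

Base term: filing date + 17 years → 31 October 2033.
Processing Delay Credit: +492 days → 7 March 2035.
Opposition Stay Credit: +44 days → 20 April 2035.
Regulatory Review Extension: +998 days → 12 January 2038.
Applicant Delay Offset: −106 days → 28 September 2037.

2037-09-28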